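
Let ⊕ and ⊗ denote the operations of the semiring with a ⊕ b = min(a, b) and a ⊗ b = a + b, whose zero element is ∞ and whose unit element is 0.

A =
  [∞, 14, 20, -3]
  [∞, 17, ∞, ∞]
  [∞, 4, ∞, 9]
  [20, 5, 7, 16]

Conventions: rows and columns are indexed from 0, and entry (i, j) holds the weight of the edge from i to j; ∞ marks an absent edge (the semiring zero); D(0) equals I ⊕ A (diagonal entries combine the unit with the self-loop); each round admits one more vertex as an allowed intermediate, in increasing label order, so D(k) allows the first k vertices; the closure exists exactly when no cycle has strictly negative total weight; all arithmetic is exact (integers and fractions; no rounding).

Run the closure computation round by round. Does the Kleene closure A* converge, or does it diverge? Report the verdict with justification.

D(0):
  [0, 14, 20, -3]
  [∞, 0, ∞, ∞]
  [∞, 4, 0, 9]
  [20, 5, 7, 0]
D(1):
  [0, 14, 20, -3]
  [∞, 0, ∞, ∞]
  [∞, 4, 0, 9]
  [20, 5, 7, 0]
D(2):
  [0, 14, 20, -3]
  [∞, 0, ∞, ∞]
  [∞, 4, 0, 9]
  [20, 5, 7, 0]
D(3):
  [0, 14, 20, -3]
  [∞, 0, ∞, ∞]
  [∞, 4, 0, 9]
  [20, 5, 7, 0]
D(4):
  [0, 2, 4, -3]
  [∞, 0, ∞, ∞]
  [29, 4, 0, 9]
  [20, 5, 7, 0]
Key observation: every diagonal entry stays at the unit through all rounds, so no improving cycle exists.
Answer: CONVERGES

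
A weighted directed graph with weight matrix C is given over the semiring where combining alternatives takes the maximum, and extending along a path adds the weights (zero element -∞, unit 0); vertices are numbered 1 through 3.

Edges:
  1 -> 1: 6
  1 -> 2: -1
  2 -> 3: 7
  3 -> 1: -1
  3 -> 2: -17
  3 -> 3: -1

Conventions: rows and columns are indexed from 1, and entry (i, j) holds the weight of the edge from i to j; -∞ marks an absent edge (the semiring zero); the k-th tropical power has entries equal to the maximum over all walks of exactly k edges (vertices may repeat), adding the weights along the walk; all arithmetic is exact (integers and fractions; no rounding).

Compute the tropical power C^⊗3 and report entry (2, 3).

C^⊗2:
  [12, 5, 6]
  [6, -10, 6]
  [5, -2, -2]
C^⊗3:
  [18, 11, 12]
  [12, 5, 5]
  [11, 4, 5]
Key observation: the optimum is the walk 2->3->3->3, with weight 7 + (-1) + (-1) = 5.
Optimal value attained by: walk 2->3->3->3.
Answer: (C^⊗3)[2][3] = 5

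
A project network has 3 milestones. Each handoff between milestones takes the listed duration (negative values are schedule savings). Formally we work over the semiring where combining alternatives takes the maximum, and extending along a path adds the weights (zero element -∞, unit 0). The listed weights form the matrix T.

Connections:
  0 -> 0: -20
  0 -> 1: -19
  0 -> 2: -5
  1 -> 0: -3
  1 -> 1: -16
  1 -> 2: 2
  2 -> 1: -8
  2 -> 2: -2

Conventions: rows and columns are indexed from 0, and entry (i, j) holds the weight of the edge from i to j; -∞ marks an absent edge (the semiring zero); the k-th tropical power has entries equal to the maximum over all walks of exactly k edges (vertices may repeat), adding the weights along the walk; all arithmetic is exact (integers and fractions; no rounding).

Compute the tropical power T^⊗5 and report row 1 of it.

T^⊗2:
  [-22, -13, -7]
  [-19, -6, 0]
  [-11, -10, -4]
T^⊗3:
  [-16, -15, -9]
  [-9, -8, -2]
  [-13, -12, -6]
T^⊗4:
  [-18, -17, -11]
  [-11, -10, -4]
  [-15, -14, -8]
T^⊗5:
  [-20, -19, -13]
  [-13, -12, -6]
  [-17, -16, -10]
Answer: row 1 of T^⊗5 = [-13, -12, -6]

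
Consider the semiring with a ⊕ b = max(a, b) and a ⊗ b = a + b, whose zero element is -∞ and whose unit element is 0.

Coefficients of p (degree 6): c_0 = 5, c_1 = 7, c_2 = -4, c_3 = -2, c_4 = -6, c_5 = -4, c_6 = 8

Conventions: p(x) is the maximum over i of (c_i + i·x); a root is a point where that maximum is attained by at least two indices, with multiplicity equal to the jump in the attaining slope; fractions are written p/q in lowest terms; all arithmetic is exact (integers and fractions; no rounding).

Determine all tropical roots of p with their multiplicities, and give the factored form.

hull edge (i=0, c=5) to (i=1, c=7): slope 2, span 1
hull edge (i=1, c=7) to (i=6, c=8): slope 1/5, span 5
Factored form: p(x) = 8 ⊗ (x ⊕ (-2)) ⊗ (x ⊕ (-1/5)) ⊗ (x ⊕ (-1/5)) ⊗ (x ⊕ (-1/5)) ⊗ (x ⊕ (-1/5)) ⊗ (x ⊕ (-1/5))
Answer: roots = -2 (mult 1), -1/5 (mult 5)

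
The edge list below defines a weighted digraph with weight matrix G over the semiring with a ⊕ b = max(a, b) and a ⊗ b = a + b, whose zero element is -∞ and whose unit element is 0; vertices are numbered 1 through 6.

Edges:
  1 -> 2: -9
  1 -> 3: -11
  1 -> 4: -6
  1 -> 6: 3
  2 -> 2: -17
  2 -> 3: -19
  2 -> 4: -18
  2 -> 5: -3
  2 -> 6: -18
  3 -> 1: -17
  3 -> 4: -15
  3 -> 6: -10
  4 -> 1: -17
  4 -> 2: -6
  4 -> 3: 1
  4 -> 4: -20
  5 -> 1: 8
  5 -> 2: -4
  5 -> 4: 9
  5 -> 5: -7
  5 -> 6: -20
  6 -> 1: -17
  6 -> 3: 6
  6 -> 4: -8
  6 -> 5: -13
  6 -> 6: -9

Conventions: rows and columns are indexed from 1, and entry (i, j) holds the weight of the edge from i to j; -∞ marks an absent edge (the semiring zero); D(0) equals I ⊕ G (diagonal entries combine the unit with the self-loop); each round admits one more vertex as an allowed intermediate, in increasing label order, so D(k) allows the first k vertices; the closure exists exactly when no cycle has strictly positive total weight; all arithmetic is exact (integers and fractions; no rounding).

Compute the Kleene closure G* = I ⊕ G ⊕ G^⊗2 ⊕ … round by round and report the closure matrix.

D(0):
  [0, -9, -11, -6, -∞, 3]
  [-∞, 0, -19, -18, -3, -18]
  [-17, -∞, 0, -15, -∞, -10]
  [-17, -6, 1, 0, -∞, -∞]
  [8, -4, -∞, 9, 0, -20]
  [-17, -∞, 6, -8, -13, 0]
D(1):
  [0, -9, -11, -6, -∞, 3]
  [-∞, 0, -19, -18, -3, -18]
  [-17, -26, 0, -15, -∞, -10]
  [-17, -6, 1, 0, -∞, -14]
  [8, -1, -3, 9, 0, 11]
  [-17, -26, 6, -8, -13, 0]
D(2):
  [0, -9, -11, -6, -12, 3]
  [-∞, 0, -19, -18, -3, -18]
  [-17, -26, 0, -15, -29, -10]
  [-17, -6, 1, 0, -9, -14]
  [8, -1, -3, 9, 0, 11]
  [-17, -26, 6, -8, -13, 0]
D(3):
  [0, -9, -11, -6, -12, 3]
  [-36, 0, -19, -18, -3, -18]
  [-17, -26, 0, -15, -29, -10]
  [-16, -6, 1, 0, -9, -9]
  [8, -1, -3, 9, 0, 11]
  [-11, -20, 6, -8, -13, 0]
D(4):
  [0, -9, -5, -6, -12, 3]
  [-34, 0, -17, -18, -3, -18]
  [-17, -21, 0, -15, -24, -10]
  [-16, -6, 1, 0, -9, -9]
  [8, 3, 10, 9, 0, 11]
  [-11, -14, 6, -8, -13, 0]
D(5):
  [0, -9, -2, -3, -12, 3]
  [5, 0, 7, 6, -3, 8]
  [-16, -21, 0, -15, -24, -10]
  [-1, -6, 1, 0, -9, 2]
  [8, 3, 10, 9, 0, 11]
  [-5, -10, 6, -4, -13, 0]
D(6):
  [0, -7, 9, -1, -10, 3]
  [5, 0, 14, 6, -3, 8]
  [-15, -20, 0, -14, -23, -10]
  [-1, -6, 8, 0, -9, 2]
  [8, 3, 17, 9, 0, 11]
  [-5, -10, 6, -4, -13, 0]
Answer: G* = [[0, -7, 9, -1, -10, 3], [5, 0, 14, 6, -3, 8], [-15, -20, 0, -14, -23, -10], [-1, -6, 8, 0, -9, 2], [8, 3, 17, 9, 0, 11], [-5, -10, 6, -4, -13, 0]]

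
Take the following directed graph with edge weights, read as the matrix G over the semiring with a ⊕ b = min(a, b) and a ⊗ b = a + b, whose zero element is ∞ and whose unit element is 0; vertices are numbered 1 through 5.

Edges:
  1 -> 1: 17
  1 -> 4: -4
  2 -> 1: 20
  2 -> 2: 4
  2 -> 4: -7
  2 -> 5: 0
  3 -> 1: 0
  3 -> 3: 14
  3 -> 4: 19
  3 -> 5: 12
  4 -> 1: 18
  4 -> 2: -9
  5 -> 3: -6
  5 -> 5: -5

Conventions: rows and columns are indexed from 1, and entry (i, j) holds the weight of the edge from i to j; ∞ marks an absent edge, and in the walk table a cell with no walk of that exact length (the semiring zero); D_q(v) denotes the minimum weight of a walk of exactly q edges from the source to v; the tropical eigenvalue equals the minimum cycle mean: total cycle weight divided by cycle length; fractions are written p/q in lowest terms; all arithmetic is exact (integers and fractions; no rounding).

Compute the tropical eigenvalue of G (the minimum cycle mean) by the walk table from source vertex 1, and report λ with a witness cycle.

q=0: [0, ∞, ∞, ∞, ∞]
q=1: [17, ∞, ∞, -4, ∞]
q=2: [14, -13, ∞, 13, ∞]
q=3: [7, -9, ∞, -20, -13]
q=4: [-2, -29, -19, -16, -18]
q=5: [-19, -25, -24, -36, -29]
Optimal cycle mean attained by: cycle 2->4->2, total (-7) + (-9), length 2.
Answer: λ = -8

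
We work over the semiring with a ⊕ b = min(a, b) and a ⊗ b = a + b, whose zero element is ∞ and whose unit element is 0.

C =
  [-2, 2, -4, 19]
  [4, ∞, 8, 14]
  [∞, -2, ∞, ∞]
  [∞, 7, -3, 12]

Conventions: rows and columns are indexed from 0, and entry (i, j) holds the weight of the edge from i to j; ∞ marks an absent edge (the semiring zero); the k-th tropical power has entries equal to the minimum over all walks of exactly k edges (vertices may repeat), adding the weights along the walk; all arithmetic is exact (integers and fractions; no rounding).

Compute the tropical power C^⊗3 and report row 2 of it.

C^⊗2:
  [-4, -6, -6, 16]
  [2, 6, 0, 23]
  [2, ∞, 6, 12]
  [11, -5, 9, 21]
C^⊗3:
  [-6, -8, -8, 8]
  [0, -2, -2, 20]
  [0, 4, -2, 21]
  [-1, 7, 3, 9]
Answer: row 2 of C^⊗3 = [0, 4, -2, 21]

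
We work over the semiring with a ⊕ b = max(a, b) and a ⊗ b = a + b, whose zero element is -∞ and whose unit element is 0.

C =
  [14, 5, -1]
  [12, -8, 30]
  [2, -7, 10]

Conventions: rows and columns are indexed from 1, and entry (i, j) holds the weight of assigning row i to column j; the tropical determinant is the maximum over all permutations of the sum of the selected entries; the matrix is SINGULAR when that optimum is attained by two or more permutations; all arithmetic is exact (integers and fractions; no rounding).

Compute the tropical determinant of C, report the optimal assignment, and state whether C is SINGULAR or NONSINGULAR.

σ = (1, 2, 3): 14 + (-8) + 10 = 16
σ = (1, 3, 2): 14 + 30 + (-7) = 37
σ = (2, 1, 3): 5 + 12 + 10 = 27
σ = (2, 3, 1): 5 + 30 + 2 = 37
σ = (3, 1, 2): (-1) + 12 + (-7) = 4
σ = (3, 2, 1): (-1) + (-8) + 2 = -7
Optimal value attained by: σ = (1, 3, 2).
Answer: det⊕(C) = 37; verdict: SINGULAR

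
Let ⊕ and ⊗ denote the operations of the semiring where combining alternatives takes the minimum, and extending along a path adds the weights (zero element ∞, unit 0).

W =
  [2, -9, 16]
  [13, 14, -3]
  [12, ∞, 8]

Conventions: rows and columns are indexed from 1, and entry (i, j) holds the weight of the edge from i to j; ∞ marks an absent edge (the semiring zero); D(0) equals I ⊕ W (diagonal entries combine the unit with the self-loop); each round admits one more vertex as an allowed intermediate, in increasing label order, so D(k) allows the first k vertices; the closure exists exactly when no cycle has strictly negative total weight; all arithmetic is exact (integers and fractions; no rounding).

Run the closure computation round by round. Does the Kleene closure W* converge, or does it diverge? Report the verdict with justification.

D(0):
  [0, -9, 16]
  [13, 0, -3]
  [12, ∞, 0]
D(1):
  [0, -9, 16]
  [13, 0, -3]
  [12, 3, 0]
D(2):
  [0, -9, -12]
  [13, 0, -3]
  [12, 3, 0]
D(3):
  [0, -9, -12]
  [9, 0, -3]
  [12, 3, 0]
Key observation: every diagonal entry stays at the unit through all rounds, so no improving cycle exists.
Answer: CONVERGES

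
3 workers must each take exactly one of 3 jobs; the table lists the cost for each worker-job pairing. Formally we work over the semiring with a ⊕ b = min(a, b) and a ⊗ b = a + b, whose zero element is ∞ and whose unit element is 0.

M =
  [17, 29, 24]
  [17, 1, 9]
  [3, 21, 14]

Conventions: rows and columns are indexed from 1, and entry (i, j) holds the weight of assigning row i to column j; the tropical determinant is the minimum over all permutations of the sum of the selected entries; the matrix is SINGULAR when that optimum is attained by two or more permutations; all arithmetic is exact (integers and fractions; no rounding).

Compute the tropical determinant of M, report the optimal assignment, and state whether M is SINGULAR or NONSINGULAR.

σ = (1, 2, 3): 17 + 1 + 14 = 32
σ = (1, 3, 2): 17 + 9 + 21 = 47
σ = (2, 1, 3): 29 + 17 + 14 = 60
σ = (2, 3, 1): 29 + 9 + 3 = 41
σ = (3, 1, 2): 24 + 17 + 21 = 62
σ = (3, 2, 1): 24 + 1 + 3 = 28
Optimal value attained by: σ = (3, 2, 1).
Answer: det⊕(M) = 28; verdict: NONSINGULAR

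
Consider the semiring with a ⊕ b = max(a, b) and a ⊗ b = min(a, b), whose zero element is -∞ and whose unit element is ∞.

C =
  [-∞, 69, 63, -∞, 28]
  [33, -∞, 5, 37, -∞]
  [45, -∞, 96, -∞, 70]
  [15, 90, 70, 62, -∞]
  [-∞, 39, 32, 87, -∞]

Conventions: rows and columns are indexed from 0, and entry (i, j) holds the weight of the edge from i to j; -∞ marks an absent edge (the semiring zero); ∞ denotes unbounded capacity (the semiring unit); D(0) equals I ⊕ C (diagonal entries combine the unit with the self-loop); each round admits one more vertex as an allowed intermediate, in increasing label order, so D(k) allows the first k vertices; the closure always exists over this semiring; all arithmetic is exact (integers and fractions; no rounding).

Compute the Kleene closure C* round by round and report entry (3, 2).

D(0):
  [∞, 69, 63, -∞, 28]
  [33, ∞, 5, 37, -∞]
  [45, -∞, ∞, -∞, 70]
  [15, 90, 70, ∞, -∞]
  [-∞, 39, 32, 87, ∞]
D(1):
  [∞, 69, 63, -∞, 28]
  [33, ∞, 33, 37, 28]
  [45, 45, ∞, -∞, 70]
  [15, 90, 70, ∞, 15]
  [-∞, 39, 32, 87, ∞]
D(2):
  [∞, 69, 63, 37, 28]
  [33, ∞, 33, 37, 28]
  [45, 45, ∞, 37, 70]
  [33, 90, 70, ∞, 28]
  [33, 39, 33, 87, ∞]
D(3):
  [∞, 69, 63, 37, 63]
  [33, ∞, 33, 37, 33]
  [45, 45, ∞, 37, 70]
  [45, 90, 70, ∞, 70]
  [33, 39, 33, 87, ∞]
D(4):
  [∞, 69, 63, 37, 63]
  [37, ∞, 37, 37, 37]
  [45, 45, ∞, 37, 70]
  [45, 90, 70, ∞, 70]
  [45, 87, 70, 87, ∞]
D(5):
  [∞, 69, 63, 63, 63]
  [37, ∞, 37, 37, 37]
  [45, 70, ∞, 70, 70]
  [45, 90, 70, ∞, 70]
  [45, 87, 70, 87, ∞]
Answer: C*[3][2] = 70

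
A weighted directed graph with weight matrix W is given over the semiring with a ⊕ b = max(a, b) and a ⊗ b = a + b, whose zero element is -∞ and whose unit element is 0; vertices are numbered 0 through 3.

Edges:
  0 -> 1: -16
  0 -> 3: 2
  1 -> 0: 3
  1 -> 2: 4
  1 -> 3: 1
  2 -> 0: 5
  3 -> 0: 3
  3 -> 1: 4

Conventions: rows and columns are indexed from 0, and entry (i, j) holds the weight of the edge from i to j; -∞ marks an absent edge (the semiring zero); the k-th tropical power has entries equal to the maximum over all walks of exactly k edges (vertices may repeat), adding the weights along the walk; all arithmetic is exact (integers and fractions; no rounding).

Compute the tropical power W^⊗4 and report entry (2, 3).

W^⊗2:
  [5, 6, -12, -15]
  [9, 5, -∞, 5]
  [-∞, -11, -∞, 7]
  [7, -13, 8, 5]
W^⊗3:
  [9, -11, 10, 7]
  [8, 9, 9, 11]
  [10, 11, -7, -10]
  [13, 9, -9, 9]
W^⊗4:
  [15, 11, -7, 11]
  [14, 15, 13, 10]
  [14, -6, 15, 12]
  [12, 13, 13, 15]
Key observation: the optimum is the walk 2->0->3->0->3, with weight 5 + 2 + 3 + 2 = 12.
Optimal value attained by: walk 2->0->3->0->3.
Answer: (W^⊗4)[2][3] = 12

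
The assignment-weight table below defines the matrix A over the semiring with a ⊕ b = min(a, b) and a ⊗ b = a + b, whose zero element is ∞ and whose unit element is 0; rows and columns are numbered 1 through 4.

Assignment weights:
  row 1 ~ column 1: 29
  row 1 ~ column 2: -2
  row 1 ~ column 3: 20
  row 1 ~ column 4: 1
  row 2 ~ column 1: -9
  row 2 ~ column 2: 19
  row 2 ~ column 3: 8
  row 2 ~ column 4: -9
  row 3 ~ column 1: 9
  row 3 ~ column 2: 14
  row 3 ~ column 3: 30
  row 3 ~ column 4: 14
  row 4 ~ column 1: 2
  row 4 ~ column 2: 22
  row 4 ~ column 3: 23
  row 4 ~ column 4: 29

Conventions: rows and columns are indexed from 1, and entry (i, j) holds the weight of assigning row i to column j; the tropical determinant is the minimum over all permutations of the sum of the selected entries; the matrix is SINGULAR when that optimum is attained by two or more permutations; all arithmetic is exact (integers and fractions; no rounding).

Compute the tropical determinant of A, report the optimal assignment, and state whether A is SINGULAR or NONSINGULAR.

σ = (1, 2, 3, 4): 29 + 19 + 30 + 29 = 107
σ = (1, 2, 4, 3): 29 + 19 + 14 + 23 = 85
σ = (1, 3, 2, 4): 29 + 8 + 14 + 29 = 80
σ = (1, 3, 4, 2): 29 + 8 + 14 + 22 = 73
σ = (1, 4, 2, 3): 29 + (-9) + 14 + 23 = 57
σ = (1, 4, 3, 2): 29 + (-9) + 30 + 22 = 72
σ = (2, 1, 3, 4): (-2) + (-9) + 30 + 29 = 48
σ = (2, 1, 4, 3): (-2) + (-9) + 14 + 23 = 26
σ = (2, 3, 1, 4): (-2) + 8 + 9 + 29 = 44
σ = (2, 3, 4, 1): (-2) + 8 + 14 + 2 = 22
σ = (2, 4, 1, 3): (-2) + (-9) + 9 + 23 = 21
σ = (2, 4, 3, 1): (-2) + (-9) + 30 + 2 = 21
σ = (3, 1, 2, 4): 20 + (-9) + 14 + 29 = 54
σ = (3, 1, 4, 2): 20 + (-9) + 14 + 22 = 47
σ = (3, 2, 1, 4): 20 + 19 + 9 + 29 = 77
σ = (3, 2, 4, 1): 20 + 19 + 14 + 2 = 55
σ = (3, 4, 1, 2): 20 + (-9) + 9 + 22 = 42
σ = (3, 4, 2, 1): 20 + (-9) + 14 + 2 = 27
σ = (4, 1, 2, 3): 1 + (-9) + 14 + 23 = 29
σ = (4, 1, 3, 2): 1 + (-9) + 30 + 22 = 44
σ = (4, 2, 1, 3): 1 + 19 + 9 + 23 = 52
σ = (4, 2, 3, 1): 1 + 19 + 30 + 2 = 52
σ = (4, 3, 1, 2): 1 + 8 + 9 + 22 = 40
σ = (4, 3, 2, 1): 1 + 8 + 14 + 2 = 25
Optimal value attained by: σ = (2, 4, 1, 3).
Answer: det⊕(A) = 21; verdict: SINGULAR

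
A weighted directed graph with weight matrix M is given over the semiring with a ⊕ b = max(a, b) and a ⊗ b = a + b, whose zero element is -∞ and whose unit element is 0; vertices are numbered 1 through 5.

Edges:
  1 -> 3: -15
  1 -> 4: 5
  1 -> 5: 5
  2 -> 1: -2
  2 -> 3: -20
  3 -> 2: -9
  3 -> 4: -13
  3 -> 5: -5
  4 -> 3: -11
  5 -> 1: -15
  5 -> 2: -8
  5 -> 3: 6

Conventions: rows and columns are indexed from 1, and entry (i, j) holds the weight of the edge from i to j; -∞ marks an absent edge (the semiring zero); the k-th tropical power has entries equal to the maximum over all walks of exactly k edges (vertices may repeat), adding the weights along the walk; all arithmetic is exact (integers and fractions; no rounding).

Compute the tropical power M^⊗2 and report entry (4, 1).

M^⊗2:
  [-10, -3, 11, -28, -20]
  [-∞, -29, -17, 3, 3]
  [-11, -13, 1, -∞, -∞]
  [-∞, -20, -∞, -24, -16]
  [-10, -3, -28, -7, 1]
Key observation: no walk of exactly 2 edges connects these vertices, so the entry is the semiring zero.
Answer: (M^⊗2)[4][1] = -∞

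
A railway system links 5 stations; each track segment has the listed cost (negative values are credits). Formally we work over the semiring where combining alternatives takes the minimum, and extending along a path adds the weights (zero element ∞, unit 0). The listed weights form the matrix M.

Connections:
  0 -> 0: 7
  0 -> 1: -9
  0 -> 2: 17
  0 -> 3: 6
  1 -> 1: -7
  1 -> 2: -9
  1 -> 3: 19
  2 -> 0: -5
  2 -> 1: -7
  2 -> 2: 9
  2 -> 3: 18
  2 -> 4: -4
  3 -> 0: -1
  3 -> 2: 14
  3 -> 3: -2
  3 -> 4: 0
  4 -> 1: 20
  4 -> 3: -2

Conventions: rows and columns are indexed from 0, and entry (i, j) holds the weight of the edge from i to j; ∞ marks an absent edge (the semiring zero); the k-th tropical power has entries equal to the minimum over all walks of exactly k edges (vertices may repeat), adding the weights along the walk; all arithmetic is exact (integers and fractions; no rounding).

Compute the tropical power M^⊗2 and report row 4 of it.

M^⊗2:
  [5, -16, -18, 4, 6]
  [-14, -16, -16, 9, -13]
  [2, -14, -16, -6, 5]
  [-3, -10, 12, -4, -2]
  [-3, 13, 11, -4, -2]
Answer: row 4 of M^⊗2 = [-3, 13, 11, -4, -2]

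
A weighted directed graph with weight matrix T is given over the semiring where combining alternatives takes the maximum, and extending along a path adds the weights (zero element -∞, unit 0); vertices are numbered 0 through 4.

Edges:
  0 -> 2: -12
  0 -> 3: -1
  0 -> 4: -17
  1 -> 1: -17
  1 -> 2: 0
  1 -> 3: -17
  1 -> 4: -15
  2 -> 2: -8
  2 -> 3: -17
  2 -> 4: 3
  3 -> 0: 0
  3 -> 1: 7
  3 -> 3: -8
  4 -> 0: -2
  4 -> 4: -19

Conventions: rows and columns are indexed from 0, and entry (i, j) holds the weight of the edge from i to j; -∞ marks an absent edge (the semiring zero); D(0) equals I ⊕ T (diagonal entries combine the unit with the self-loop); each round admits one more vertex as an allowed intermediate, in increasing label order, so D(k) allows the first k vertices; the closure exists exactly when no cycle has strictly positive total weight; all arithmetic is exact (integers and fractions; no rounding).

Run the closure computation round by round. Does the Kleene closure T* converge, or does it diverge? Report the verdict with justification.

D(0):
  [0, -∞, -12, -1, -17]
  [-∞, 0, 0, -17, -15]
  [-∞, -∞, 0, -17, 3]
  [0, 7, -∞, 0, -∞]
  [-2, -∞, -∞, -∞, 0]
D(1):
  [0, -∞, -12, -1, -17]
  [-∞, 0, 0, -17, -15]
  [-∞, -∞, 0, -17, 3]
  [0, 7, -12, 0, -17]
  [-2, -∞, -14, -3, 0]
D(2):
  [0, -∞, -12, -1, -17]
  [-∞, 0, 0, -17, -15]
  [-∞, -∞, 0, -17, 3]
  [0, 7, 7, 0, -8]
  [-2, -∞, -14, -3, 0]
D(3):
  [0, -∞, -12, -1, -9]
  [-∞, 0, 0, -17, 3]
  [-∞, -∞, 0, -17, 3]
  [0, 7, 7, 0, 10]
  [-2, -∞, -14, -3, 0]
Detection: at round 4, diagonal entry (4, 4) turns strictly positive.
Key observation: the cycle 4->0->3->1->2->4 has total weight (-2) + (-1) + 7 + 0 + 3, which is strictly positive.
Answer: DIVERGES — positive cycle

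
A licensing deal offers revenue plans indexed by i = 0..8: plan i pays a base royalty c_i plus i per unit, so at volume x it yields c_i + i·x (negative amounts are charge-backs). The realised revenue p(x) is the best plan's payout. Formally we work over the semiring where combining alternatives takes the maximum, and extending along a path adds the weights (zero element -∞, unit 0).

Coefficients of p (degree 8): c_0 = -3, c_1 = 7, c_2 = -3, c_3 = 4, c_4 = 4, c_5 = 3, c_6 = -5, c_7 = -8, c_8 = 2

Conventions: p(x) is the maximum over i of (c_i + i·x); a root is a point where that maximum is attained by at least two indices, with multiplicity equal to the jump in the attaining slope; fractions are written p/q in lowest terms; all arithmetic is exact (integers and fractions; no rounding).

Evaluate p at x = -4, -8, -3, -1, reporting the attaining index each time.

p(-4) = max(-3+0·(-4)=-3, 7+1·(-4)=3, -3+2·(-4)=-11, 4+3·(-4)=-8, 4+4·(-4)=-12, 3+5·(-4)=-17, -5+6·(-4)=-29, -8+7·(-4)=-36, 2+8·(-4)=-30) = 3 (attained by i=1)
p(-8) = max(-3+0·(-8)=-3, 7+1·(-8)=-1, -3+2·(-8)=-19, 4+3·(-8)=-20, 4+4·(-8)=-28, 3+5·(-8)=-37, -5+6·(-8)=-53, -8+7·(-8)=-64, 2+8·(-8)=-62) = -1 (attained by i=1)
p(-3) = max(-3+0·(-3)=-3, 7+1·(-3)=4, -3+2·(-3)=-9, 4+3·(-3)=-5, 4+4·(-3)=-8, 3+5·(-3)=-12, -5+6·(-3)=-23, -8+7·(-3)=-29, 2+8·(-3)=-22) = 4 (attained by i=1)
p(-1) = max(-3+0·(-1)=-3, 7+1·(-1)=6, -3+2·(-1)=-5, 4+3·(-1)=1, 4+4·(-1)=0, 3+5·(-1)=-2, -5+6·(-1)=-11, -8+7·(-1)=-15, 2+8·(-1)=-6) = 6 (attained by i=1)
Answer: p(-4) = 3; p(-8) = -1; p(-3) = 4; p(-1) = 6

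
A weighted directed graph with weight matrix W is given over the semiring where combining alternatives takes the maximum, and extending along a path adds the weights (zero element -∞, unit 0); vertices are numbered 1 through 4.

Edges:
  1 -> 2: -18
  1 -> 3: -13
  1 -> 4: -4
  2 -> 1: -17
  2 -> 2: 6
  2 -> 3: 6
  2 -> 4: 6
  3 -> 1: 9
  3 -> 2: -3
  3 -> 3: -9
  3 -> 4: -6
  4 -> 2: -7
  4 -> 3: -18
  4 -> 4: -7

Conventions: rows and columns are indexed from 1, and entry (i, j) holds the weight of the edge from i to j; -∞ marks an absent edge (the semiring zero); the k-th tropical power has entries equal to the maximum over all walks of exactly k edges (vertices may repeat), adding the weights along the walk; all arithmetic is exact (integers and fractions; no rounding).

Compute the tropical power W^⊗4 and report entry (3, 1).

W^⊗2:
  [-4, -11, -12, -11]
  [15, 12, 12, 12]
  [0, 3, 3, 5]
  [-9, -1, -1, -1]
W^⊗3:
  [-3, -5, -5, -5]
  [21, 18, 18, 18]
  [12, 9, 9, 9]
  [8, 5, 5, 5]
W^⊗4:
  [4, 1, 1, 1]
  [27, 24, 24, 24]
  [18, 15, 15, 15]
  [14, 11, 11, 11]
Key observation: the optimum is the walk 3->2->2->3->1, with weight (-3) + 6 + 6 + 9 = 18.
Optimal value attained by: walk 3->2->2->3->1.
Answer: (W^⊗4)[3][1] = 18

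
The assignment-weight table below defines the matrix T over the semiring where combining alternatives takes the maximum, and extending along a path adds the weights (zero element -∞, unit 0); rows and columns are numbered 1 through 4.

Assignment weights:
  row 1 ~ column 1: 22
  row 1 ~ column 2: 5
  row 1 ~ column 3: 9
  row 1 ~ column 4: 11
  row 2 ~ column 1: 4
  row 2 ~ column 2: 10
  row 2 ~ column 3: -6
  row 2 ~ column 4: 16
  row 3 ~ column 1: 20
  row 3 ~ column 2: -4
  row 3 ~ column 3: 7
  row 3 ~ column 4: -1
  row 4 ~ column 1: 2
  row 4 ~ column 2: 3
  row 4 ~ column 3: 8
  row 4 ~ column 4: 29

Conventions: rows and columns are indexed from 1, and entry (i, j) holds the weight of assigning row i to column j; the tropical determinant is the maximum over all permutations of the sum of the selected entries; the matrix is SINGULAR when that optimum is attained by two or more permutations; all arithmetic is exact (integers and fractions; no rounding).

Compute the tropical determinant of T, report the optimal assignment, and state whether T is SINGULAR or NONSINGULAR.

σ = (1, 2, 3, 4): 22 + 10 + 7 + 29 = 68
σ = (1, 2, 4, 3): 22 + 10 + (-1) + 8 = 39
σ = (1, 3, 2, 4): 22 + (-6) + (-4) + 29 = 41
σ = (1, 3, 4, 2): 22 + (-6) + (-1) + 3 = 18
σ = (1, 4, 2, 3): 22 + 16 + (-4) + 8 = 42
σ = (1, 4, 3, 2): 22 + 16 + 7 + 3 = 48
σ = (2, 1, 3, 4): 5 + 4 + 7 + 29 = 45
σ = (2, 1, 4, 3): 5 + 4 + (-1) + 8 = 16
σ = (2, 3, 1, 4): 5 + (-6) + 20 + 29 = 48
σ = (2, 3, 4, 1): 5 + (-6) + (-1) + 2 = 0
σ = (2, 4, 1, 3): 5 + 16 + 20 + 8 = 49
σ = (2, 4, 3, 1): 5 + 16 + 7 + 2 = 30
σ = (3, 1, 2, 4): 9 + 4 + (-4) + 29 = 38
σ = (3, 1, 4, 2): 9 + 4 + (-1) + 3 = 15
σ = (3, 2, 1, 4): 9 + 10 + 20 + 29 = 68
σ = (3, 2, 4, 1): 9 + 10 + (-1) + 2 = 20
σ = (3, 4, 1, 2): 9 + 16 + 20 + 3 = 48
σ = (3, 4, 2, 1): 9 + 16 + (-4) + 2 = 23
σ = (4, 1, 2, 3): 11 + 4 + (-4) + 8 = 19
σ = (4, 1, 3, 2): 11 + 4 + 7 + 3 = 25
σ = (4, 2, 1, 3): 11 + 10 + 20 + 8 = 49
σ = (4, 2, 3, 1): 11 + 10 + 7 + 2 = 30
σ = (4, 3, 1, 2): 11 + (-6) + 20 + 3 = 28
σ = (4, 3, 2, 1): 11 + (-6) + (-4) + 2 = 3
Optimal value attained by: σ = (1, 2, 3, 4).
Answer: det⊕(T) = 68; verdict: SINGULAR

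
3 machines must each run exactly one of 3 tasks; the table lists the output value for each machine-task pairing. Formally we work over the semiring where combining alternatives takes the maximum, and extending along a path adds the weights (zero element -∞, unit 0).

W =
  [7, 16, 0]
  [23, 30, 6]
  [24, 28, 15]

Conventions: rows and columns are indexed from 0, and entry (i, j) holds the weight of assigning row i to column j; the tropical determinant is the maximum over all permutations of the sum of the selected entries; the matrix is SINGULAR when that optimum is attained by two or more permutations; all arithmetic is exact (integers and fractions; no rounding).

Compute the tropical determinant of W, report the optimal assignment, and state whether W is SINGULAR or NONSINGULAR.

σ = (0, 1, 2): 7 + 30 + 15 = 52
σ = (0, 2, 1): 7 + 6 + 28 = 41
σ = (1, 0, 2): 16 + 23 + 15 = 54
σ = (1, 2, 0): 16 + 6 + 24 = 46
σ = (2, 0, 1): 0 + 23 + 28 = 51
σ = (2, 1, 0): 0 + 30 + 24 = 54
Optimal value attained by: σ = (1, 0, 2).
Answer: det⊕(W) = 54; verdict: SINGULAR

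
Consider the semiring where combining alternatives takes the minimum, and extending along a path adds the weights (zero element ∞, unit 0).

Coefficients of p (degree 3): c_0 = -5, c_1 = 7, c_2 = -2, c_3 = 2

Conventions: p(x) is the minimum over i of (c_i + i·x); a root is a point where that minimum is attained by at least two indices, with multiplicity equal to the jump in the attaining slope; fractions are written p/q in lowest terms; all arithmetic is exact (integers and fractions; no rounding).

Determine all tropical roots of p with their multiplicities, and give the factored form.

hull edge (i=0, c=-5) to (i=2, c=-2): slope 3/2, span 2
hull edge (i=2, c=-2) to (i=3, c=2): slope 4, span 1
Factored form: p(x) = 2 ⊗ (x ⊕ (-4)) ⊗ (x ⊕ (-3/2)) ⊗ (x ⊕ (-3/2))
Answer: roots = -4 (mult 1), -3/2 (mult 2)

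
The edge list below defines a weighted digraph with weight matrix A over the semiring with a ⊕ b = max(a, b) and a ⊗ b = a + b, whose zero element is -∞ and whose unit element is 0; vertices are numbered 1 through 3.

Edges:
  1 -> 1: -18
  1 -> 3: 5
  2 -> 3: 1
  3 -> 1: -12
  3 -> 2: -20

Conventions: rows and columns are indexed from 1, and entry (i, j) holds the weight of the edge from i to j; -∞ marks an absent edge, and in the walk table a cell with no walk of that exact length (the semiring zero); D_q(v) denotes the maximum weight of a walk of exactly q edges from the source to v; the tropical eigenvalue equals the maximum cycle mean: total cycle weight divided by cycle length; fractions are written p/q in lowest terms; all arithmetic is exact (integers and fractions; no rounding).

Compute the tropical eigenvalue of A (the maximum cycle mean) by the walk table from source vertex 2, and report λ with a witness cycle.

q=0: [-∞, 0, -∞]
q=1: [-∞, -∞, 1]
q=2: [-11, -19, -∞]
q=3: [-29, -∞, -6]
Optimal cycle mean attained by: cycle 1->3->1, total 5 + (-12), length 2.
Answer: λ = -7/2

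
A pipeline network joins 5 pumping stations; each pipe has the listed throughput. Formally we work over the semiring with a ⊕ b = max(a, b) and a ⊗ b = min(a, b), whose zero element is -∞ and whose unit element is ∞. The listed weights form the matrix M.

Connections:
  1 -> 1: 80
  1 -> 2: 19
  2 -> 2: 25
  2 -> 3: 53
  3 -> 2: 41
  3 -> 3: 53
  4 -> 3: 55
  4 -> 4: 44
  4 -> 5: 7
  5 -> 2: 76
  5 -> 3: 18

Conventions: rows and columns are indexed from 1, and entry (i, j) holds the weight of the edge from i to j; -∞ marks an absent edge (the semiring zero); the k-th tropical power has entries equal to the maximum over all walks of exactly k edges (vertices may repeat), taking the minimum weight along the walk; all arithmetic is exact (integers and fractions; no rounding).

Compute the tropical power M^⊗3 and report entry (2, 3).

M^⊗2:
  [80, 19, 19, -∞, -∞]
  [-∞, 41, 53, -∞, -∞]
  [-∞, 41, 53, -∞, -∞]
  [-∞, 41, 53, 44, 7]
  [-∞, 25, 53, -∞, -∞]
M^⊗3:
  [80, 19, 19, -∞, -∞]
  [-∞, 41, 53, -∞, -∞]
  [-∞, 41, 53, -∞, -∞]
  [-∞, 41, 53, 44, 7]
  [-∞, 41, 53, -∞, -∞]
Key observation: the optimum is the walk 2->3->3->3, with weight 53 min 53 min 53 = 53.
Optimal value attained by: walk 2->3->3->3.
Answer: (M^⊗3)[2][3] = 53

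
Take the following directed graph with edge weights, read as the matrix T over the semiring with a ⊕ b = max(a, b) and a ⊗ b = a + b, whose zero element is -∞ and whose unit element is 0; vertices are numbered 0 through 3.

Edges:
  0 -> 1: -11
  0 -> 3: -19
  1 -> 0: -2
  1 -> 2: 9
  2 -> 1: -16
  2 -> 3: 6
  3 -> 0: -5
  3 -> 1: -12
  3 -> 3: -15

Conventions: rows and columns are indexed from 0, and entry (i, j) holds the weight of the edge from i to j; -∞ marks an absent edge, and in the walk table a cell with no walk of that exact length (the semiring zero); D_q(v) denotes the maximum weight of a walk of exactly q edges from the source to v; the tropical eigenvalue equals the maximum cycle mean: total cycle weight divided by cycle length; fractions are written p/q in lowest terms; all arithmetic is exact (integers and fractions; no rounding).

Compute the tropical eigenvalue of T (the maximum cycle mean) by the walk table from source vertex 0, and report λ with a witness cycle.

q=0: [0, -∞, -∞, -∞]
q=1: [-∞, -11, -∞, -19]
q=2: [-13, -31, -2, -34]
q=3: [-33, -18, -22, 4]
q=4: [-1, -8, -9, -11]
Optimal cycle mean attained by: cycle 1->2->3->1, total 9 + 6 + (-12), length 3.
Answer: λ = 1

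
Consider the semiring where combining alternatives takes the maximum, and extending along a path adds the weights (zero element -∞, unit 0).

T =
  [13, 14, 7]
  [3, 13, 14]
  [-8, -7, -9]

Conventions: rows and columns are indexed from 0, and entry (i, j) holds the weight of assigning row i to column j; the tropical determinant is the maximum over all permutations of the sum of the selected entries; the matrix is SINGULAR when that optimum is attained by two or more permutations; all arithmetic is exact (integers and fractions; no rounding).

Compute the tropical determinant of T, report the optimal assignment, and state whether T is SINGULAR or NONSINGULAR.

σ = (0, 1, 2): 13 + 13 + (-9) = 17
σ = (0, 2, 1): 13 + 14 + (-7) = 20
σ = (1, 0, 2): 14 + 3 + (-9) = 8
σ = (1, 2, 0): 14 + 14 + (-8) = 20
σ = (2, 0, 1): 7 + 3 + (-7) = 3
σ = (2, 1, 0): 7 + 13 + (-8) = 12
Optimal value attained by: σ = (0, 2, 1).
Answer: det⊕(T) = 20; verdict: SINGULAR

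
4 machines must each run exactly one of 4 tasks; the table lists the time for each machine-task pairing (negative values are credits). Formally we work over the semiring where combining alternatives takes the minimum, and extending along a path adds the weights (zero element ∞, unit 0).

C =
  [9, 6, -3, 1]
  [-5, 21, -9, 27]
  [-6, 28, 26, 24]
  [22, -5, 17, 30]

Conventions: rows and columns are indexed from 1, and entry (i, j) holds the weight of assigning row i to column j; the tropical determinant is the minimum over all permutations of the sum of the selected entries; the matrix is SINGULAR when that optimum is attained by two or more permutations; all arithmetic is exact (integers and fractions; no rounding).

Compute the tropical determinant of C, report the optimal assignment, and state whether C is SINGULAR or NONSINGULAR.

σ = (1, 2, 3, 4): 9 + 21 + 26 + 30 = 86
σ = (1, 2, 4, 3): 9 + 21 + 24 + 17 = 71
σ = (1, 3, 2, 4): 9 + (-9) + 28 + 30 = 58
σ = (1, 3, 4, 2): 9 + (-9) + 24 + (-5) = 19
σ = (1, 4, 2, 3): 9 + 27 + 28 + 17 = 81
σ = (1, 4, 3, 2): 9 + 27 + 26 + (-5) = 57
σ = (2, 1, 3, 4): 6 + (-5) + 26 + 30 = 57
σ = (2, 1, 4, 3): 6 + (-5) + 24 + 17 = 42
σ = (2, 3, 1, 4): 6 + (-9) + (-6) + 30 = 21
σ = (2, 3, 4, 1): 6 + (-9) + 24 + 22 = 43
σ = (2, 4, 1, 3): 6 + 27 + (-6) + 17 = 44
σ = (2, 4, 3, 1): 6 + 27 + 26 + 22 = 81
σ = (3, 1, 2, 4): (-3) + (-5) + 28 + 30 = 50
σ = (3, 1, 4, 2): (-3) + (-5) + 24 + (-5) = 11
σ = (3, 2, 1, 4): (-3) + 21 + (-6) + 30 = 42
σ = (3, 2, 4, 1): (-3) + 21 + 24 + 22 = 64
σ = (3, 4, 1, 2): (-3) + 27 + (-6) + (-5) = 13
σ = (3, 4, 2, 1): (-3) + 27 + 28 + 22 = 74
σ = (4, 1, 2, 3): 1 + (-5) + 28 + 17 = 41
σ = (4, 1, 3, 2): 1 + (-5) + 26 + (-5) = 17
σ = (4, 2, 1, 3): 1 + 21 + (-6) + 17 = 33
σ = (4, 2, 3, 1): 1 + 21 + 26 + 22 = 70
σ = (4, 3, 1, 2): 1 + (-9) + (-6) + (-5) = -19
σ = (4, 3, 2, 1): 1 + (-9) + 28 + 22 = 42
Optimal value attained by: σ = (4, 3, 1, 2).
Answer: det⊕(C) = -19; verdict: NONSINGULAR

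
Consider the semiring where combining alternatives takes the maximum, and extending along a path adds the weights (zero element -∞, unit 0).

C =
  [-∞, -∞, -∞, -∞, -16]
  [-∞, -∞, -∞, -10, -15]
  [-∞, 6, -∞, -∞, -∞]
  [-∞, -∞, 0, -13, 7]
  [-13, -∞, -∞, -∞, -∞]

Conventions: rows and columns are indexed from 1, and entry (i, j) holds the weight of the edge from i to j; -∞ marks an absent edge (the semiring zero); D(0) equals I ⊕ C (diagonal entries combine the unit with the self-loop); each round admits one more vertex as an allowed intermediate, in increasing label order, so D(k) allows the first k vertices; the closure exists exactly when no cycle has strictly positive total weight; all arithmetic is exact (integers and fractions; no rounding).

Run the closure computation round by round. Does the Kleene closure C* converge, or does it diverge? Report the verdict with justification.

D(0):
  [0, -∞, -∞, -∞, -16]
  [-∞, 0, -∞, -10, -15]
  [-∞, 6, 0, -∞, -∞]
  [-∞, -∞, 0, 0, 7]
  [-13, -∞, -∞, -∞, 0]
D(1):
  [0, -∞, -∞, -∞, -16]
  [-∞, 0, -∞, -10, -15]
  [-∞, 6, 0, -∞, -∞]
  [-∞, -∞, 0, 0, 7]
  [-13, -∞, -∞, -∞, 0]
D(2):
  [0, -∞, -∞, -∞, -16]
  [-∞, 0, -∞, -10, -15]
  [-∞, 6, 0, -4, -9]
  [-∞, -∞, 0, 0, 7]
  [-13, -∞, -∞, -∞, 0]
D(3):
  [0, -∞, -∞, -∞, -16]
  [-∞, 0, -∞, -10, -15]
  [-∞, 6, 0, -4, -9]
  [-∞, 6, 0, 0, 7]
  [-13, -∞, -∞, -∞, 0]
D(4):
  [0, -∞, -∞, -∞, -16]
  [-∞, 0, -10, -10, -3]
  [-∞, 6, 0, -4, 3]
  [-∞, 6, 0, 0, 7]
  [-13, -∞, -∞, -∞, 0]
D(5):
  [0, -∞, -∞, -∞, -16]
  [-16, 0, -10, -10, -3]
  [-10, 6, 0, -4, 3]
  [-6, 6, 0, 0, 7]
  [-13, -∞, -∞, -∞, 0]
Key observation: every diagonal entry stays at the unit through all rounds, so no improving cycle exists.
Answer: CONVERGES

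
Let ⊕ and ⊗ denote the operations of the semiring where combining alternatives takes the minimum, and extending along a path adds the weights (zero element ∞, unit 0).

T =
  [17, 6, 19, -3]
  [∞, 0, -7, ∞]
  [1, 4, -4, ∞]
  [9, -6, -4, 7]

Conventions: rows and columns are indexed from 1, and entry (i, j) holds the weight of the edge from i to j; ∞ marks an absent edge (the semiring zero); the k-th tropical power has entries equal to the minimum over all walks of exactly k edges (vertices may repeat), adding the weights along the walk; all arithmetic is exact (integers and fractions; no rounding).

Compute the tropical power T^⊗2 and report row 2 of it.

T^⊗2:
  [6, -9, -7, 4]
  [-6, -3, -11, ∞]
  [-3, 0, -8, -2]
  [-3, -6, -13, 6]
Answer: row 2 of T^⊗2 = [-6, -3, -11, ∞]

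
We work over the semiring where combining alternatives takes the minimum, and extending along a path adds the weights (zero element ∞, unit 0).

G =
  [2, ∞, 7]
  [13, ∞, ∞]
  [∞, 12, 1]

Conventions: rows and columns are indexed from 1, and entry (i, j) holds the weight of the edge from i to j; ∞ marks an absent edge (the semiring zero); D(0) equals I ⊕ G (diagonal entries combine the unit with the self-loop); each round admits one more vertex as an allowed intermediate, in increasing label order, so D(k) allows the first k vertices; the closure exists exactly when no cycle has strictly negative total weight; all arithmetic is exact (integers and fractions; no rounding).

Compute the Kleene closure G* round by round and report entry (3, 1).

D(0):
  [0, ∞, 7]
  [13, 0, ∞]
  [∞, 12, 0]
D(1):
  [0, ∞, 7]
  [13, 0, 20]
  [∞, 12, 0]
D(2):
  [0, ∞, 7]
  [13, 0, 20]
  [25, 12, 0]
D(3):
  [0, 19, 7]
  [13, 0, 20]
  [25, 12, 0]
Answer: G*[3][1] = 25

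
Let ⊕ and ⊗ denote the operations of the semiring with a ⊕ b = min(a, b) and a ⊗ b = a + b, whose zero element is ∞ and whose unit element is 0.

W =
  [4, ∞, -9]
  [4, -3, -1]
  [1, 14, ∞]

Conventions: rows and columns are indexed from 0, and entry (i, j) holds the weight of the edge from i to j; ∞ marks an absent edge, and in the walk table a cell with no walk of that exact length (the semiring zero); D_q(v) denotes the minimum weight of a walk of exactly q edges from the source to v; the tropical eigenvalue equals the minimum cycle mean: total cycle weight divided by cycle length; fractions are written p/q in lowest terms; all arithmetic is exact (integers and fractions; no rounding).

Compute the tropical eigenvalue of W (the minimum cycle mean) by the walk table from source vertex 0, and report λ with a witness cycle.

q=0: [0, ∞, ∞]
q=1: [4, ∞, -9]
q=2: [-8, 5, -5]
q=3: [-4, 2, -17]
Optimal cycle mean attained by: cycle 0->2->0, total (-9) + 1, length 2.
Answer: λ = -4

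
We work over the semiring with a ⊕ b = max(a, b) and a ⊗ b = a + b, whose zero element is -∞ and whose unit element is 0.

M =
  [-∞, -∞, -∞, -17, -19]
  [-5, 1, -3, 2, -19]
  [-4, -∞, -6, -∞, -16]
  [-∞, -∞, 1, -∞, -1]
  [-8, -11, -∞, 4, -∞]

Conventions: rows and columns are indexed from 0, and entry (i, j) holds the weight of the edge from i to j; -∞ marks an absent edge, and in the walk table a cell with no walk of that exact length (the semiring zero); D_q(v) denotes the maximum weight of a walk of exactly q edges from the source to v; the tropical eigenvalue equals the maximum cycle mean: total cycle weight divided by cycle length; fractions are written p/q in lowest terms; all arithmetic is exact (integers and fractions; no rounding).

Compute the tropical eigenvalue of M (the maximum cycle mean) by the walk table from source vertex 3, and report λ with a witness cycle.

q=0: [-∞, -∞, -∞, 0, -∞]
q=1: [-∞, -∞, 1, -∞, -1]
q=2: [-3, -12, -5, 3, -15]
q=3: [-9, -11, 4, -10, 2]
q=4: [0, -9, -2, 6, -11]
q=5: [-6, -8, 7, -7, 5]
Optimal cycle mean attained by: cycle 3->4->3, total (-1) + 4, length 2.
Answer: λ = 3/2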